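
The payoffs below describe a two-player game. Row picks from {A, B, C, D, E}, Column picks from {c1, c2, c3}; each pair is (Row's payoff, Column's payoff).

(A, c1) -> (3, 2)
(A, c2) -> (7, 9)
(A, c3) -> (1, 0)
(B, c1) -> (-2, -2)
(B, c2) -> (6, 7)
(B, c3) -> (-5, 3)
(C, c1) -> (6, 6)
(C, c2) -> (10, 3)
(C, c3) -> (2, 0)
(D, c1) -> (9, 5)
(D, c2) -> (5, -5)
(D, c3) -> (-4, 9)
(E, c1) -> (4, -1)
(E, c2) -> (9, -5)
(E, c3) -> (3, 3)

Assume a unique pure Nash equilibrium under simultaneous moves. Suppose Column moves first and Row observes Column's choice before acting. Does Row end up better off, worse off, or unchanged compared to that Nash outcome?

better off

Row best-responds to each possible Column move:
- c1: Row compares 3, -2, 6, 9, 4 and picks D; Column would get 5.
- c2: Row compares 7, 6, 10, 5, 9 and picks C; Column would get 3.
- c3: Row compares 1, -5, 2, -4, 3 and picks E; Column would get 3.
Maximizing over 5, 3, 3, Column chooses c1. Subgame-perfect outcome: (D, c1) with payoffs (9, 5).
Under simultaneous play:
Row's best replies: c1→D; c2→C; c3→E.
Column's best replies: A→c2; B→c2; C→c1; D→c3; E→c3.
The unique mutual best reply is (E, c3), giving (3, 3).
Row earns 9 sequentially versus 3 at the Nash outcome: better off.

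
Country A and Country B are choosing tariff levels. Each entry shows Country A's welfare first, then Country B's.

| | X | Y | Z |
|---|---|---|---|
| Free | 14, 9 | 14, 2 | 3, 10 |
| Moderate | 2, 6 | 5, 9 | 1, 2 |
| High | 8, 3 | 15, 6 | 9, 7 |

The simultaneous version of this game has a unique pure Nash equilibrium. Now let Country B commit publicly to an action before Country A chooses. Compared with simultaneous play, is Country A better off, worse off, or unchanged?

better off

Country A best-responds to each possible Country B move:
- X: BR = Free, leader payoff 9.
- Y: BR = High, leader payoff 6.
- Z: BR = High, leader payoff 7.
Among 9, 6, 7, the best is 9 at X. Subgame-perfect outcome: (Free, X) with payoffs (14, 9).
Now find the simultaneous Nash equilibrium.
Country A's best replies: X→Free; Y→High; Z→High.
Country B's best replies: Free→Z; Moderate→Y; High→Z.
Only (High, Z) has each player best-responding; Nash payoffs (9, 7).
Country A earns 14 sequentially versus 9 at the Nash outcome: better off.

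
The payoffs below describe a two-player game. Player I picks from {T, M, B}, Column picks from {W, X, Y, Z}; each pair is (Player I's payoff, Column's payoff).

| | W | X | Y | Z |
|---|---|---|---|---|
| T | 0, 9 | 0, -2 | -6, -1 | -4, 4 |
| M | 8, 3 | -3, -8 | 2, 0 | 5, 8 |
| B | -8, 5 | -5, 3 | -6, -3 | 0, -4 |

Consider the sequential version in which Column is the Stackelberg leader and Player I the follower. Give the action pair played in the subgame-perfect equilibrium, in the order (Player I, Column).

(M, Z)

Player I best-responds to each possible Column move:
- W: BR = M, leader payoff 3.
- X: BR = T, leader payoff -2.
- Y: BR = M, leader payoff 0.
- Z: BR = M, leader payoff 8.
Column's induced payoffs are 3, -2, 0, 8, so Column commits to Z. Subgame-perfect outcome: (M, Z) with payoffs (5, 8).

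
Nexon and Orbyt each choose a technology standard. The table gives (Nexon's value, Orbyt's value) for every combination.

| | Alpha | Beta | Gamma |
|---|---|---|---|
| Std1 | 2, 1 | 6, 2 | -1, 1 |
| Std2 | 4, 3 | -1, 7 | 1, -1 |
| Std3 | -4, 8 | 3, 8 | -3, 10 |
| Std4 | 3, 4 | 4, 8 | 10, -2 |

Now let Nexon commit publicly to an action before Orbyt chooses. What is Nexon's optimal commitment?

Backward induction with Nexon moving first.
- Std1 → Orbyt plays Beta (best of 1, 2, 1); Nexon gets 6.
- Std2 → Orbyt plays Beta (best of 3, 7, -1); Nexon gets -1.
- Std3 → Orbyt plays Gamma (best of 8, 8, 10); Nexon gets -3.
- Std4 → Orbyt plays Beta (best of 4, 8, -2); Nexon gets 4.
Among 6, -1, -3, 4, the best is 6 at Std1. Subgame-perfect outcome: (Std1, Beta) with payoffs (6, 2).

Std1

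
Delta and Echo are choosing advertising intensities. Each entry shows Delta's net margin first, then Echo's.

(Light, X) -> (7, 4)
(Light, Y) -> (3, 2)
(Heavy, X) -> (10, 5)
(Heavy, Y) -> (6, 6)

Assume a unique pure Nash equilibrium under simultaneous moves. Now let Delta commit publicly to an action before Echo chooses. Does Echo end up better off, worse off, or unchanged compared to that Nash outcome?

worse off

Backward induction with Delta moving first.
- Light: Echo compares 4, 2 and picks X; Delta would get 7.
- Heavy: Echo compares 5, 6 and picks Y; Delta would get 6.
Maximizing over 7, 6, Delta chooses Light. Subgame-perfect outcome: (Light, X) with payoffs (7, 4).
Now find the simultaneous Nash equilibrium.
Delta's best replies: X→Heavy; Y→Heavy.
Echo's best replies: Light→X; Heavy→Y.
Only (Heavy, Y) has each player best-responding; Nash payoffs (6, 6).
Echo earns 4 sequentially versus 6 at the Nash outcome: worse off.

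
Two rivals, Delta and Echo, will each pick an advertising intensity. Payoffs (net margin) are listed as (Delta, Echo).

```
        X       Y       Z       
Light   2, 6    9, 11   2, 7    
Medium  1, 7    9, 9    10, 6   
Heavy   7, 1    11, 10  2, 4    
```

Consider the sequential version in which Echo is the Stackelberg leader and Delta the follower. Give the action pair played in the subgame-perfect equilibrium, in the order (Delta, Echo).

Work backward from Delta's decision.
- X → Delta plays Heavy (best of 2, 1, 7); Echo gets 1.
- Y → Delta plays Heavy (best of 9, 9, 11); Echo gets 10.
- Z → Delta plays Medium (best of 2, 10, 2); Echo gets 6.
Maximizing over 1, 10, 6, Echo chooses Y. Subgame-perfect outcome: (Heavy, Y) with payoffs (11, 10).

(Heavy, Y)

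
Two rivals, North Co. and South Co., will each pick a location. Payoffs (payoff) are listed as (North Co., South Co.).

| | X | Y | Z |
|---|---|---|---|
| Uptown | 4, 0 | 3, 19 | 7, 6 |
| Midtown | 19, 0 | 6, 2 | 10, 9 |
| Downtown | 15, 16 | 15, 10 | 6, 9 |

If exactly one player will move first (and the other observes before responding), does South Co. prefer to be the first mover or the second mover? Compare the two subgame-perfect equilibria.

second

If North Co. leads: South Co.'s best replies are Uptown→Y, Midtown→Z, Downtown→X; North Co.'s induced payoffs 3, 10, 15; outcome (Downtown, X), payoffs (15, 16).
If South Co. leads: North Co.'s best replies are X→Midtown, Y→Downtown, Z→Midtown; South Co.'s induced payoffs 0, 10, 9; outcome (Downtown, Y), payoffs (15, 10).
South Co. gets 10 moving first and 16 moving second, so South Co. prefers to move second.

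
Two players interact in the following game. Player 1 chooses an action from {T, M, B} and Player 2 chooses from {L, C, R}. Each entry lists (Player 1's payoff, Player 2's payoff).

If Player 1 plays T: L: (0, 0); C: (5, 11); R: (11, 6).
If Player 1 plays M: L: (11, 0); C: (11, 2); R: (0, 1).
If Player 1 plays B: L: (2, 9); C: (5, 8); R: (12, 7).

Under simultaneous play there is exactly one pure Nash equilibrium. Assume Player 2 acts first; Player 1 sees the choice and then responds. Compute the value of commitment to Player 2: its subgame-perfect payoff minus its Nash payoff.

5

Solve by backward induction (Player 2 leads).
- L: Player 1 compares 0, 11, 2 and picks M; Player 2 would get 0.
- C: Player 1 compares 5, 11, 5 and picks M; Player 2 would get 2.
- R: Player 1 compares 11, 0, 12 and picks B; Player 2 would get 7.
Among 0, 2, 7, the best is 7 at R. Subgame-perfect outcome: (B, R) with payoffs (12, 7).
For the simultaneous game, intersect best replies.
Player 1's best replies: L→M; C→M; R→B.
Player 2's best replies: T→C; M→C; B→L.
Only (M, C) has each player best-responding; Nash payoffs (11, 2).
Player 2's commitment gain: 7 − 2 = 5.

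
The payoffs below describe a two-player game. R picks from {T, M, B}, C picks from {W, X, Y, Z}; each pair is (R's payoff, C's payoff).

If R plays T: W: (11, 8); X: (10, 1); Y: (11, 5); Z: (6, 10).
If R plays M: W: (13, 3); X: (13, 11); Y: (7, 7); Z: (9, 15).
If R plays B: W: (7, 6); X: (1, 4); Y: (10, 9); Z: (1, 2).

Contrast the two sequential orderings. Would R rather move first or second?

If R leads: C's best replies are T→Z, M→Z, B→Y; R's induced payoffs 6, 9, 10; outcome (B, Y), payoffs (10, 9).
If C leads: R's best replies are W→M, X→M, Y→T, Z→M; C's induced payoffs 3, 11, 5, 15; outcome (M, Z), payoffs (9, 15).
R gets 10 moving first and 9 moving second, so R prefers to move first.

first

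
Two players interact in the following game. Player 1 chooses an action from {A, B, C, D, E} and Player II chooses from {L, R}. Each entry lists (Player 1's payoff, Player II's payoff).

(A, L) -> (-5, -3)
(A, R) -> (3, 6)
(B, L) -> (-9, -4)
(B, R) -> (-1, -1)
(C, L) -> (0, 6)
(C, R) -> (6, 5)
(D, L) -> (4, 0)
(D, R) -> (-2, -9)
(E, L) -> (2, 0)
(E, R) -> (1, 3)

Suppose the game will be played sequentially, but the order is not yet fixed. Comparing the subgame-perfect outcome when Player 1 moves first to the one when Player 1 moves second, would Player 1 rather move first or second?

If Player 1 leads: Player II's best replies are A→R, B→R, C→L, D→L, E→R; Player 1's induced payoffs 3, -1, 0, 4, 1; outcome (D, L), payoffs (4, 0).
If Player II leads: Player 1's best replies are L→D, R→C; Player II's induced payoffs 0, 5; outcome (C, R), payoffs (6, 5).
Player 1 gets 4 moving first and 6 moving second, so Player 1 prefers to move second.

second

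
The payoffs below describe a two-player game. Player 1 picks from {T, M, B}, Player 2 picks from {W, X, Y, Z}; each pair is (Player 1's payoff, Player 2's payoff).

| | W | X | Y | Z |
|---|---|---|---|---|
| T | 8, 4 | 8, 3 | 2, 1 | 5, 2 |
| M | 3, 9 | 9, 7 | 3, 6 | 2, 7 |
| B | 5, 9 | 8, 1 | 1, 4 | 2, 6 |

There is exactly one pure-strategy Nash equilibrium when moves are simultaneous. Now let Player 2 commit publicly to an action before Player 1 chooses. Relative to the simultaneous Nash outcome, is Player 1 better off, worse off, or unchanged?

better off

Work backward from Player 1's decision.
- W → Player 1 plays T (best of 8, 3, 5); Player 2 gets 4.
- X → Player 1 plays M (best of 8, 9, 8); Player 2 gets 7.
- Y → Player 1 plays M (best of 2, 3, 1); Player 2 gets 6.
- Z → Player 1 plays T (best of 5, 2, 2); Player 2 gets 2.
Among 4, 7, 6, 2, the best is 7 at X. Subgame-perfect outcome: (M, X) with payoffs (9, 7).
For the simultaneous game, intersect best replies.
Player 1's best replies: W→T; X→M; Y→M; Z→T.
Player 2's best replies: T→W; M→W; B→W.
Only (T, W) has each player best-responding; Nash payoffs (8, 4).
Player 1 earns 9 sequentially versus 8 at the Nash outcome: better off.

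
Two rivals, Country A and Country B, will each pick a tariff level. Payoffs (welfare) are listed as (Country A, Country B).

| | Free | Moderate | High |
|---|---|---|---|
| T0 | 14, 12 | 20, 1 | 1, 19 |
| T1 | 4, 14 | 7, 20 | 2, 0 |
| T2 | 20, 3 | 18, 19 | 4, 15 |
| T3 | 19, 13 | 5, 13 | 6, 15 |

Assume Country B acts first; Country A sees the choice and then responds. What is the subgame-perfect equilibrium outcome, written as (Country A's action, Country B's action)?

Solve by backward induction (Country B leads).
- Free: BR = T2, leader payoff 3.
- Moderate: BR = T0, leader payoff 1.
- High: BR = T3, leader payoff 15.
Country B's induced payoffs are 3, 1, 15, so Country B commits to High. Subgame-perfect outcome: (T3, High) with payoffs (6, 15).

(T3, High)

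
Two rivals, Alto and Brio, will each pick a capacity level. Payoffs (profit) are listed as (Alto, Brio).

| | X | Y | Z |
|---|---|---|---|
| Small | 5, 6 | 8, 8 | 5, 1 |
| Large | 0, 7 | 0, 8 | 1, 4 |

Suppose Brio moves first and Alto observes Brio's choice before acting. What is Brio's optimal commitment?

Y

Backward induction with Brio moving first.
- X → Alto plays Small (best of 5, 0); Brio gets 6.
- Y → Alto plays Small (best of 8, 0); Brio gets 8.
- Z → Alto plays Small (best of 5, 1); Brio gets 1.
Among 6, 8, 1, the best is 8 at Y. Subgame-perfect outcome: (Small, Y) with payoffs (8, 8).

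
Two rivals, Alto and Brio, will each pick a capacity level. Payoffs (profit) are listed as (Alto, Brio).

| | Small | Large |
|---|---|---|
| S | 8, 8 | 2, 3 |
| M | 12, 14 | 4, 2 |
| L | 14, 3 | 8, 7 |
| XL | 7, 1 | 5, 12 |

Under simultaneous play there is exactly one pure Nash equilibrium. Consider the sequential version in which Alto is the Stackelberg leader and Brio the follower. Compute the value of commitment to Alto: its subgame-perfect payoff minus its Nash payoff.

Solve by backward induction (Alto leads).
- S → Brio plays Small (best of 8, 3); Alto gets 8.
- M → Brio plays Small (best of 14, 2); Alto gets 12.
- L → Brio plays Large (best of 3, 7); Alto gets 8.
- XL → Brio plays Large (best of 1, 12); Alto gets 5.
Maximizing over 8, 12, 8, 5, Alto chooses M. Subgame-perfect outcome: (M, Small) with payoffs (12, 14).
For the simultaneous game, intersect best replies.
Alto's best replies: Small→L; Large→L.
Brio's best replies: S→Small; M→Small; L→Large; XL→Large.
The unique mutual best reply is (L, Large), giving (8, 7).
Alto's commitment gain: 12 − 8 = 4.

4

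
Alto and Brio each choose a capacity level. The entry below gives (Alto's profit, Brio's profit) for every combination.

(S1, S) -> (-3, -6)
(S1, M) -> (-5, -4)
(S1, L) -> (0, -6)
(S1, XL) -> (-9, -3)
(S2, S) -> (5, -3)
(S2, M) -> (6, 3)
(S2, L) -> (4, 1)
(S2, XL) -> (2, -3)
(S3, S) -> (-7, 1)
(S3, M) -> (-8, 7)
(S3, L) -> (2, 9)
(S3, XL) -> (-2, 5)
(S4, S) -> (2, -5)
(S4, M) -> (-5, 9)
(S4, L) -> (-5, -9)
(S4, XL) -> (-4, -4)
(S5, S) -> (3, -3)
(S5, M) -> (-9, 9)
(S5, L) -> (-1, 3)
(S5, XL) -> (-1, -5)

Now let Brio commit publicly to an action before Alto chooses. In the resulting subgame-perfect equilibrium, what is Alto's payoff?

6

Alto best-responds to each possible Brio move:
- S → Alto plays S2 (best of -3, 5, -7, 2, 3); Brio gets -3.
- M → Alto plays S2 (best of -5, 6, -8, -5, -9); Brio gets 3.
- L → Alto plays S2 (best of 0, 4, 2, -5, -1); Brio gets 1.
- XL → Alto plays S2 (best of -9, 2, -2, -4, -1); Brio gets -3.
Brio's induced payoffs are -3, 3, 1, -3, so Brio commits to M. Subgame-perfect outcome: (S2, M) with payoffs (6, 3).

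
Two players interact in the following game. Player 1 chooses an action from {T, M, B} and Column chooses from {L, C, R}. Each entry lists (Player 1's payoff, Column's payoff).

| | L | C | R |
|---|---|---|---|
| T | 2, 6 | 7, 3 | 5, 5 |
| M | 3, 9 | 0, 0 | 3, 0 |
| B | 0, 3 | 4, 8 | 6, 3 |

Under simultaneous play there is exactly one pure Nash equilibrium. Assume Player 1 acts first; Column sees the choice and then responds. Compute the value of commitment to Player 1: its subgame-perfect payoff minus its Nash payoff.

Column best-responds to each possible Player 1 move:
- T: BR = L, leader payoff 2.
- M: BR = L, leader payoff 3.
- B: BR = C, leader payoff 4.
Among 2, 3, 4, the best is 4 at B. Subgame-perfect outcome: (B, C) with payoffs (4, 8).
For the simultaneous game, intersect best replies.
Player 1's best replies: L→M; C→T; R→B.
Column's best replies: T→L; M→L; B→C.
The unique mutual best reply is (M, L), giving (3, 9).
Player 1's commitment gain: 4 − 3 = 1.

1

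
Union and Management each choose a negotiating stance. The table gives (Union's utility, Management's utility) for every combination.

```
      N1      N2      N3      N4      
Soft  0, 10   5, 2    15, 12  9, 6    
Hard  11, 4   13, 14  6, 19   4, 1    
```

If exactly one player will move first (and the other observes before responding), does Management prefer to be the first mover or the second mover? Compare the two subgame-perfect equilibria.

If Union leads: Management's best replies are Soft→N3, Hard→N3; Union's induced payoffs 15, 6; outcome (Soft, N3), payoffs (15, 12).
If Management leads: Union's best replies are N1→Hard, N2→Hard, N3→Soft, N4→Soft; Management's induced payoffs 4, 14, 12, 6; outcome (Hard, N2), payoffs (13, 14).
Management gets 14 moving first and 12 moving second, so Management prefers to move first.

first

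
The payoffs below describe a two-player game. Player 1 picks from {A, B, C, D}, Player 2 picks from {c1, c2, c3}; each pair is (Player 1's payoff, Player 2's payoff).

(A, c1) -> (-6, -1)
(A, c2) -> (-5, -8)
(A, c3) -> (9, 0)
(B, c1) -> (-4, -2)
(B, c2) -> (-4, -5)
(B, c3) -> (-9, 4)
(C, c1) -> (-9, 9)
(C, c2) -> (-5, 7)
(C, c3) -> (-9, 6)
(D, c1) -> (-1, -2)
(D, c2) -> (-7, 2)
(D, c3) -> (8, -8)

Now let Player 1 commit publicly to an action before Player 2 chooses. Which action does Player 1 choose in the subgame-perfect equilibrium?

A

Work backward from Player 2's decision.
- A → Player 2 plays c3 (best of -1, -8, 0); Player 1 gets 9.
- B → Player 2 plays c3 (best of -2, -5, 4); Player 1 gets -9.
- C → Player 2 plays c1 (best of 9, 7, 6); Player 1 gets -9.
- D → Player 2 plays c2 (best of -2, 2, -8); Player 1 gets -7.
Maximizing over 9, -9, -9, -7, Player 1 chooses A. Subgame-perfect outcome: (A, c3) with payoffs (9, 0).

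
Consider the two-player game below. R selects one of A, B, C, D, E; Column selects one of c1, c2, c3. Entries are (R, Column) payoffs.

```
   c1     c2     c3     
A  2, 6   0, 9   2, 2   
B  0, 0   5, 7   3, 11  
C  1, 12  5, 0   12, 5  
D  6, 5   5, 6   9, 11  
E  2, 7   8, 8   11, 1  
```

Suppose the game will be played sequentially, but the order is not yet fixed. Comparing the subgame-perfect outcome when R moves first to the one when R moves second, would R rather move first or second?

If R leads: Column's best replies are A→c2, B→c3, C→c1, D→c3, E→c2; R's induced payoffs 0, 3, 1, 9, 8; outcome (D, c3), payoffs (9, 11).
If Column leads: R's best replies are c1→D, c2→E, c3→C; Column's induced payoffs 5, 8, 5; outcome (E, c2), payoffs (8, 8).
R gets 9 moving first and 8 moving second, so R prefers to move first.

first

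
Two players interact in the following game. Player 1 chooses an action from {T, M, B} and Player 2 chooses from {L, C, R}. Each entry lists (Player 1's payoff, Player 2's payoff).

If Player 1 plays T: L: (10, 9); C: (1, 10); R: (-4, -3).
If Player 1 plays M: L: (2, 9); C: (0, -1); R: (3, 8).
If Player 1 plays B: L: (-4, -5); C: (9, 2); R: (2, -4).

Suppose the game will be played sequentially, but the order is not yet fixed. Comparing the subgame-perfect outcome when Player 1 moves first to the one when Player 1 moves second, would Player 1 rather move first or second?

If Player 1 leads: Player 2's best replies are T→C, M→L, B→C; Player 1's induced payoffs 1, 2, 9; outcome (B, C), payoffs (9, 2).
If Player 2 leads: Player 1's best replies are L→T, C→B, R→M; Player 2's induced payoffs 9, 2, 8; outcome (T, L), payoffs (10, 9).
Player 1 gets 9 moving first and 10 moving second, so Player 1 prefers to move second.

second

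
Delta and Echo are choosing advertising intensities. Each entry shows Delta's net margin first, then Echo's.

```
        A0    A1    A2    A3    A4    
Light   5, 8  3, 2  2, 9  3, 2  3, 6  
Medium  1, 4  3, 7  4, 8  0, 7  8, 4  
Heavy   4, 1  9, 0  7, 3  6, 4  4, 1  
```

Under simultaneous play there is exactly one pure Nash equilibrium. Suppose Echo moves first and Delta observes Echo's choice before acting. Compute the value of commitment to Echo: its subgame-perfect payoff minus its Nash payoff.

Backward induction with Echo moving first.
- A0: BR = Light, leader payoff 8.
- A1: BR = Heavy, leader payoff 0.
- A2: BR = Heavy, leader payoff 3.
- A3: BR = Heavy, leader payoff 4.
- A4: BR = Medium, leader payoff 4.
Echo's induced payoffs are 8, 0, 3, 4, 4, so Echo commits to A0. Subgame-perfect outcome: (Light, A0) with payoffs (5, 8).
Under simultaneous play:
Delta's best replies: A0→Light; A1→Heavy; A2→Heavy; A3→Heavy; A4→Medium.
Echo's best replies: Light→A2; Medium→A2; Heavy→A3.
Only (Heavy, A3) has each player best-responding; Nash payoffs (6, 4).
Echo's commitment gain: 8 − 4 = 4.

4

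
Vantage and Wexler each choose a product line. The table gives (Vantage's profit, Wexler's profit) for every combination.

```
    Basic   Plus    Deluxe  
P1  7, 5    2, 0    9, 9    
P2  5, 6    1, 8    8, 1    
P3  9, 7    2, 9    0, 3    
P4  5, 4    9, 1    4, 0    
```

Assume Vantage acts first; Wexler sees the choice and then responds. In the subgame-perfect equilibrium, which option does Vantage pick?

P1

Backward induction with Vantage moving first.
- P1 → Wexler plays Deluxe (best of 5, 0, 9); Vantage gets 9.
- P2 → Wexler plays Plus (best of 6, 8, 1); Vantage gets 1.
- P3 → Wexler plays Plus (best of 7, 9, 3); Vantage gets 2.
- P4 → Wexler plays Basic (best of 4, 1, 0); Vantage gets 5.
Vantage's induced payoffs are 9, 1, 2, 5, so Vantage commits to P1. Subgame-perfect outcome: (P1, Deluxe) with payoffs (9, 9).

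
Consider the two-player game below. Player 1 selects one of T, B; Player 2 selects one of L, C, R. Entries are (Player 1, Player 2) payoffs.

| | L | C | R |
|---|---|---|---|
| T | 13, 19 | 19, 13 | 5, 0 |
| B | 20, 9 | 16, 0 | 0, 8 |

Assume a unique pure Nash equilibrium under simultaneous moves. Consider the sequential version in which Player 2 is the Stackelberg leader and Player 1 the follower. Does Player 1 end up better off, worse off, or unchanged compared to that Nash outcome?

Solve by backward induction (Player 2 leads).
- L → Player 1 plays B (best of 13, 20); Player 2 gets 9.
- C → Player 1 plays T (best of 19, 16); Player 2 gets 13.
- R → Player 1 plays T (best of 5, 0); Player 2 gets 0.
Maximizing over 9, 13, 0, Player 2 chooses C. Subgame-perfect outcome: (T, C) with payoffs (19, 13).
Now find the simultaneous Nash equilibrium.
Player 1's best replies: L→B; C→T; R→T.
Player 2's best replies: T→L; B→L.
The unique mutual best reply is (B, L), giving (20, 9).
Player 1 earns 19 sequentially versus 20 at the Nash outcome: worse off.

worse off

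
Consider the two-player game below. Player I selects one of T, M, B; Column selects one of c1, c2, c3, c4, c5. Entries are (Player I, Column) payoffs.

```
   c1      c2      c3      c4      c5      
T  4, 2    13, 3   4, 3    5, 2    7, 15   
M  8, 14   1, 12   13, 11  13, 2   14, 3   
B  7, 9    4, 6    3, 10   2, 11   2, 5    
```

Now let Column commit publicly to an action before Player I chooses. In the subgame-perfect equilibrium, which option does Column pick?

Player I best-responds to each possible Column move:
- c1 → Player I plays M (best of 4, 8, 7); Column gets 14.
- c2 → Player I plays T (best of 13, 1, 4); Column gets 3.
- c3 → Player I plays M (best of 4, 13, 3); Column gets 11.
- c4 → Player I plays M (best of 5, 13, 2); Column gets 2.
- c5 → Player I plays M (best of 7, 14, 2); Column gets 3.
Among 14, 3, 11, 2, 3, the best is 14 at c1. Subgame-perfect outcome: (M, c1) with payoffs (8, 14).

c1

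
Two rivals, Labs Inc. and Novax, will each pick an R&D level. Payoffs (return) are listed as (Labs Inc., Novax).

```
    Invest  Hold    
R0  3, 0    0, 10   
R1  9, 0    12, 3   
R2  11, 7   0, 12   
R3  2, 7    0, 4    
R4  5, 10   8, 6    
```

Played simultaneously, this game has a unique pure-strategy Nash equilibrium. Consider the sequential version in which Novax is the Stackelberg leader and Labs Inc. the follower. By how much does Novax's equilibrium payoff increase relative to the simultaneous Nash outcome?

4

Solve by backward induction (Novax leads).
- Invest: BR = R2, leader payoff 7.
- Hold: BR = R1, leader payoff 3.
Novax's induced payoffs are 7, 3, so Novax commits to Invest. Subgame-perfect outcome: (R2, Invest) with payoffs (11, 7).
Under simultaneous play:
Labs Inc.'s best replies: Invest→R2; Hold→R1.
Novax's best replies: R0→Hold; R1→Hold; R2→Hold; R3→Invest; R4→Invest.
The unique mutual best reply is (R1, Hold), giving (12, 3).
Novax's commitment gain: 7 − 3 = 4.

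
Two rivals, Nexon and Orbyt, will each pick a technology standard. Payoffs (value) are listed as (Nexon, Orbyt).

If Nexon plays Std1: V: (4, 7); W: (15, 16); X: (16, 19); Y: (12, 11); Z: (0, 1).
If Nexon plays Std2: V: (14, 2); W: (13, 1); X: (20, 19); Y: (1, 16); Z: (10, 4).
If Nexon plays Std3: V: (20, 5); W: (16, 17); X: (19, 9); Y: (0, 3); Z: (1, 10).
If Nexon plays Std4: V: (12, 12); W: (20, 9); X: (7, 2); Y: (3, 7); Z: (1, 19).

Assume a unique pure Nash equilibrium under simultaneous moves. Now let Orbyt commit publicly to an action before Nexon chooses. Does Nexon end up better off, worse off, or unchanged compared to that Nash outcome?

unchanged

Backward induction with Orbyt moving first.
- V: Nexon compares 4, 14, 20, 12 and picks Std3; Orbyt would get 5.
- W: Nexon compares 15, 13, 16, 20 and picks Std4; Orbyt would get 9.
- X: Nexon compares 16, 20, 19, 7 and picks Std2; Orbyt would get 19.
- Y: Nexon compares 12, 1, 0, 3 and picks Std1; Orbyt would get 11.
- Z: Nexon compares 0, 10, 1, 1 and picks Std2; Orbyt would get 4.
Among 5, 9, 19, 11, 4, the best is 19 at X. Subgame-perfect outcome: (Std2, X) with payoffs (20, 19).
For the simultaneous game, intersect best replies.
Nexon's best replies: V→Std3; W→Std4; X→Std2; Y→Std1; Z→Std2.
Orbyt's best replies: Std1→X; Std2→X; Std3→W; Std4→Z.
The unique mutual best reply is (Std2, X), giving (20, 19).
Nexon earns 20 sequentially versus 20 at the Nash outcome: unchanged.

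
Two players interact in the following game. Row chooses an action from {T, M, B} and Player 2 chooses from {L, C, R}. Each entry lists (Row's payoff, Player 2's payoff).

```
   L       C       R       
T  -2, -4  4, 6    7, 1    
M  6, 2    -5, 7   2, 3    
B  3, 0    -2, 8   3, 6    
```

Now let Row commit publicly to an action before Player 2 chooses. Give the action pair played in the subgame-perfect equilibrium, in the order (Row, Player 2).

(T, C)

Backward induction with Row moving first.
- T → Player 2 plays C (best of -4, 6, 1); Row gets 4.
- M → Player 2 plays C (best of 2, 7, 3); Row gets -5.
- B → Player 2 plays C (best of 0, 8, 6); Row gets -2.
Maximizing over 4, -5, -2, Row chooses T. Subgame-perfect outcome: (T, C) with payoffs (4, 6).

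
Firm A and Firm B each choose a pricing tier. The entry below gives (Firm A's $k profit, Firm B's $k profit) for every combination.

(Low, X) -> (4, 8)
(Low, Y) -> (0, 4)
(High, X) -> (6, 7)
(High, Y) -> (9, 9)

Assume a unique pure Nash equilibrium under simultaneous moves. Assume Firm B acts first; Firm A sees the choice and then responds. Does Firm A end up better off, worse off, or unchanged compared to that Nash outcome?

Backward induction with Firm B moving first.
- X: Firm A compares 4, 6 and picks High; Firm B would get 7.
- Y: Firm A compares 0, 9 and picks High; Firm B would get 9.
Maximizing over 7, 9, Firm B chooses Y. Subgame-perfect outcome: (High, Y) with payoffs (9, 9).
For the simultaneous game, intersect best replies.
Firm A's best replies: X→High; Y→High.
Firm B's best replies: Low→X; High→Y.
The unique mutual best reply is (High, Y), giving (9, 9).
Firm A earns 9 sequentially versus 9 at the Nash outcome: unchanged.

unchanged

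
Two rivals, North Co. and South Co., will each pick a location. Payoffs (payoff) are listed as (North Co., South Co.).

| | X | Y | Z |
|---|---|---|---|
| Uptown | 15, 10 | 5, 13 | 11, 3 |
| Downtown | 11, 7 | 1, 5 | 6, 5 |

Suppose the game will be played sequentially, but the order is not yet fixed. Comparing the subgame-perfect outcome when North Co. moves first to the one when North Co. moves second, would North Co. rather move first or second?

If North Co. leads: South Co.'s best replies are Uptown→Y, Downtown→X; North Co.'s induced payoffs 5, 11; outcome (Downtown, X), payoffs (11, 7).
If South Co. leads: North Co.'s best replies are X→Uptown, Y→Uptown, Z→Uptown; South Co.'s induced payoffs 10, 13, 3; outcome (Uptown, Y), payoffs (5, 13).
North Co. gets 11 moving first and 5 moving second, so North Co. prefers to move first.

first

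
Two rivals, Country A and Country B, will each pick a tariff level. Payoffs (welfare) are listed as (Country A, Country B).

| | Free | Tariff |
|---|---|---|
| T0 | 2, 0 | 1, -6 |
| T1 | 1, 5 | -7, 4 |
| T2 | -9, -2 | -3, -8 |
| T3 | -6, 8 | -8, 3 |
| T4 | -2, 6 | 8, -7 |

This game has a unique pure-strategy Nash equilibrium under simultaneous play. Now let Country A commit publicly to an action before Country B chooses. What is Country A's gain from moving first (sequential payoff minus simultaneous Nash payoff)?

0

Work backward from Country B's decision.
- T0 → Country B plays Free (best of 0, -6); Country A gets 2.
- T1 → Country B plays Free (best of 5, 4); Country A gets 1.
- T2 → Country B plays Free (best of -2, -8); Country A gets -9.
- T3 → Country B plays Free (best of 8, 3); Country A gets -6.
- T4 → Country B plays Free (best of 6, -7); Country A gets -2.
Among 2, 1, -9, -6, -2, the best is 2 at T0. Subgame-perfect outcome: (T0, Free) with payoffs (2, 0).
For the simultaneous game, intersect best replies.
Country A's best replies: Free→T0; Tariff→T4.
Country B's best replies: T0→Free; T1→Free; T2→Free; T3→Free; T4→Free.
Only (T0, Free) has each player best-responding; Nash payoffs (2, 0).
Country A's commitment gain: 2 − 2 = 0.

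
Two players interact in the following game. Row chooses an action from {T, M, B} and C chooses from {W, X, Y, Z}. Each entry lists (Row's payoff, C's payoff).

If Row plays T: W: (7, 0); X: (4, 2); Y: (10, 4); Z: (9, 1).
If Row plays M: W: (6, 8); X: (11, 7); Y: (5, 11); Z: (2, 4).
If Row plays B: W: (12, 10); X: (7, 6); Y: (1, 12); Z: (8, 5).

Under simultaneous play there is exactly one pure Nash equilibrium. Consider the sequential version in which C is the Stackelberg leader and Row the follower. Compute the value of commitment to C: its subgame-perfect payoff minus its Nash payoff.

6

Solve by backward induction (C leads).
- W: Row compares 7, 6, 12 and picks B; C would get 10.
- X: Row compares 4, 11, 7 and picks M; C would get 7.
- Y: Row compares 10, 5, 1 and picks T; C would get 4.
- Z: Row compares 9, 2, 8 and picks T; C would get 1.
Among 10, 7, 4, 1, the best is 10 at W. Subgame-perfect outcome: (B, W) with payoffs (12, 10).
Under simultaneous play:
Row's best replies: W→B; X→M; Y→T; Z→T.
C's best replies: T→Y; M→Y; B→Y.
Only (T, Y) has each player best-responding; Nash payoffs (10, 4).
C's commitment gain: 10 − 4 = 6.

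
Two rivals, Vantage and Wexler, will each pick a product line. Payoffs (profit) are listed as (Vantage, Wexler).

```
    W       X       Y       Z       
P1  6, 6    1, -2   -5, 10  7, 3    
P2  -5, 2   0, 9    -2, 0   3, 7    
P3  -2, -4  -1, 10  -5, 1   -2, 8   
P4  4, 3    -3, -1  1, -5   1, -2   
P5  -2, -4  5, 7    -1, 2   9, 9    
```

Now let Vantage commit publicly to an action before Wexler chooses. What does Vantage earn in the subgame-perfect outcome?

9

Work backward from Wexler's decision.
- P1 → Wexler plays Y (best of 6, -2, 10, 3); Vantage gets -5.
- P2 → Wexler plays X (best of 2, 9, 0, 7); Vantage gets 0.
- P3 → Wexler plays X (best of -4, 10, 1, 8); Vantage gets -1.
- P4 → Wexler plays W (best of 3, -1, -5, -2); Vantage gets 4.
- P5 → Wexler plays Z (best of -4, 7, 2, 9); Vantage gets 9.
Maximizing over -5, 0, -1, 4, 9, Vantage chooses P5. Subgame-perfect outcome: (P5, Z) with payoffs (9, 9).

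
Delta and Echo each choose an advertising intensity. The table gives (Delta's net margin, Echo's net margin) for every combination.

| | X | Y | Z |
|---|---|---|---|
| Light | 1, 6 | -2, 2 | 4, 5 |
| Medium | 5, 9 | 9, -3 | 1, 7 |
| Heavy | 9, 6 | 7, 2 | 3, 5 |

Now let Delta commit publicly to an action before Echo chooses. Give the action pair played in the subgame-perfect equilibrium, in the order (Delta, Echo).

Echo best-responds to each possible Delta move:
- Light → Echo plays X (best of 6, 2, 5); Delta gets 1.
- Medium → Echo plays X (best of 9, -3, 7); Delta gets 5.
- Heavy → Echo plays X (best of 6, 2, 5); Delta gets 9.
Maximizing over 1, 5, 9, Delta chooses Heavy. Subgame-perfect outcome: (Heavy, X) with payoffs (9, 6).

(Heavy, X)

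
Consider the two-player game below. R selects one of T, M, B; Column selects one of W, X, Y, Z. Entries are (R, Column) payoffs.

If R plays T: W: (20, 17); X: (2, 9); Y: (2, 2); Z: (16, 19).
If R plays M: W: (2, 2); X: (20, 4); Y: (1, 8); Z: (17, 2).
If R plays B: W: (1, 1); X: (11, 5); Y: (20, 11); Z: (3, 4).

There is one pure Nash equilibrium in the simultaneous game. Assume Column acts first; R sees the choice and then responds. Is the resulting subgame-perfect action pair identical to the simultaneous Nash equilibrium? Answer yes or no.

Solve by backward induction (Column leads).
- W: BR = T, leader payoff 17.
- X: BR = M, leader payoff 4.
- Y: BR = B, leader payoff 11.
- Z: BR = M, leader payoff 2.
Column's induced payoffs are 17, 4, 11, 2, so Column commits to W. Subgame-perfect outcome: (T, W) with payoffs (20, 17).
Under simultaneous play:
R's best replies: W→T; X→M; Y→B; Z→M.
Column's best replies: T→Z; M→Y; B→Y.
Only (B, Y) has each player best-responding; Nash payoffs (20, 11).
Sequential outcome (T, W) differs from the Nash profile (B, Y).

no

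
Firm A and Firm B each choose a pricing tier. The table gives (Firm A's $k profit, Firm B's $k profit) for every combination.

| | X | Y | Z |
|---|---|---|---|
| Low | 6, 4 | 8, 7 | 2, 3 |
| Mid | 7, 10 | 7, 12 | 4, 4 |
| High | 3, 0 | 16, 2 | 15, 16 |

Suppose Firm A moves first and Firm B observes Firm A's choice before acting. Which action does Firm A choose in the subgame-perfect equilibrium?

High

Work backward from Firm B's decision.
- Low: Firm B compares 4, 7, 3 and picks Y; Firm A would get 8.
- Mid: Firm B compares 10, 12, 4 and picks Y; Firm A would get 7.
- High: Firm B compares 0, 2, 16 and picks Z; Firm A would get 15.
Maximizing over 8, 7, 15, Firm A chooses High. Subgame-perfect outcome: (High, Z) with payoffs (15, 16).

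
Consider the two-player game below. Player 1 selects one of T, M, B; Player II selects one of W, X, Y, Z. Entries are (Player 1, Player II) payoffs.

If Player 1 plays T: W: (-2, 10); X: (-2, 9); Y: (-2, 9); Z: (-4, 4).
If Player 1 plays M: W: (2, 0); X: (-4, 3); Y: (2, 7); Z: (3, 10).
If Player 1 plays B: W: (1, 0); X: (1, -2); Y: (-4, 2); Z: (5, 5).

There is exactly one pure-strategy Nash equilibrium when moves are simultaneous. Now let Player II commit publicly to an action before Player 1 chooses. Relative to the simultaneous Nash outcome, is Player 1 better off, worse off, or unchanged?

worse off

Player 1 best-responds to each possible Player II move:
- W: BR = M, leader payoff 0.
- X: BR = B, leader payoff -2.
- Y: BR = M, leader payoff 7.
- Z: BR = B, leader payoff 5.
Among 0, -2, 7, 5, the best is 7 at Y. Subgame-perfect outcome: (M, Y) with payoffs (2, 7).
Under simultaneous play:
Player 1's best replies: W→M; X→B; Y→M; Z→B.
Player II's best replies: T→W; M→Z; B→Z.
The unique mutual best reply is (B, Z), giving (5, 5).
Player 1 earns 2 sequentially versus 5 at the Nash outcome: worse off.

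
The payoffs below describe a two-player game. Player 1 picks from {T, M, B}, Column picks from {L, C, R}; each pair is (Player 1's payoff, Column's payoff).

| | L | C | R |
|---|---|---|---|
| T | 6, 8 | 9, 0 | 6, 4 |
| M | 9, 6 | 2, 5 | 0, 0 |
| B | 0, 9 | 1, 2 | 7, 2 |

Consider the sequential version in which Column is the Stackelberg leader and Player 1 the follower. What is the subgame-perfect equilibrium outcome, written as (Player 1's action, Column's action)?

(M, L)

Player 1 best-responds to each possible Column move:
- L: Player 1 compares 6, 9, 0 and picks M; Column would get 6.
- C: Player 1 compares 9, 2, 1 and picks T; Column would get 0.
- R: Player 1 compares 6, 0, 7 and picks B; Column would get 2.
Maximizing over 6, 0, 2, Column chooses L. Subgame-perfect outcome: (M, L) with payoffs (9, 6).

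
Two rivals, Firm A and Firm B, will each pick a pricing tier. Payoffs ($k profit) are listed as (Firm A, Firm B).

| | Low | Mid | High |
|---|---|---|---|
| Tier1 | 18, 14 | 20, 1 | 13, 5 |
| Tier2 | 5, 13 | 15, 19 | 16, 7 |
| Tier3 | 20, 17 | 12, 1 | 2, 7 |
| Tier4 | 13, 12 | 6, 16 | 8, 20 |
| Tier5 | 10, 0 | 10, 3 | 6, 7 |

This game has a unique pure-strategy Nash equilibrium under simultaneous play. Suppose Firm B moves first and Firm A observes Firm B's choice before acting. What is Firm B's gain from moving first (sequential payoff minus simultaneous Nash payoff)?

0

Backward induction with Firm B moving first.
- Low: Firm A compares 18, 5, 20, 13, 10 and picks Tier3; Firm B would get 17.
- Mid: Firm A compares 20, 15, 12, 6, 10 and picks Tier1; Firm B would get 1.
- High: Firm A compares 13, 16, 2, 8, 6 and picks Tier2; Firm B would get 7.
Maximizing over 17, 1, 7, Firm B chooses Low. Subgame-perfect outcome: (Tier3, Low) with payoffs (20, 17).
Under simultaneous play:
Firm A's best replies: Low→Tier3; Mid→Tier1; High→Tier2.
Firm B's best replies: Tier1→Low; Tier2→Mid; Tier3→Low; Tier4→High; Tier5→High.
Only (Tier3, Low) has each player best-responding; Nash payoffs (20, 17).
Firm B's commitment gain: 17 − 17 = 0.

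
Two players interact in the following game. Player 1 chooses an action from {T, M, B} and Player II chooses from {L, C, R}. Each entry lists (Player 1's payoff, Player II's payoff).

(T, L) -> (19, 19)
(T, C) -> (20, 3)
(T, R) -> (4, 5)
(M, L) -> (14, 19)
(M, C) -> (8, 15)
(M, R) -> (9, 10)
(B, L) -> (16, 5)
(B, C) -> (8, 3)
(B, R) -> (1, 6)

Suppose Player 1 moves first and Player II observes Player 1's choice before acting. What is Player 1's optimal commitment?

T

Player II best-responds to each possible Player 1 move:
- T → Player II plays L (best of 19, 3, 5); Player 1 gets 19.
- M → Player II plays L (best of 19, 15, 10); Player 1 gets 14.
- B → Player II plays R (best of 5, 3, 6); Player 1 gets 1.
Maximizing over 19, 14, 1, Player 1 chooses T. Subgame-perfect outcome: (T, L) with payoffs (19, 19).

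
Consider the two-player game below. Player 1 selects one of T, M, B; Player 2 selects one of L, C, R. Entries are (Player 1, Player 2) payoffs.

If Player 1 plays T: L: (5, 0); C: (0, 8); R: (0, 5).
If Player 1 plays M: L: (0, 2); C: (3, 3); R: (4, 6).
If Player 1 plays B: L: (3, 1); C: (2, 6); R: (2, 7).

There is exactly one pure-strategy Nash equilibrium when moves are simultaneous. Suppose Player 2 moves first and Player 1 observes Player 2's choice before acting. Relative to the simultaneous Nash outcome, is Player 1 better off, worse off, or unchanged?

unchanged

Player 1 best-responds to each possible Player 2 move:
- L → Player 1 plays T (best of 5, 0, 3); Player 2 gets 0.
- C → Player 1 plays M (best of 0, 3, 2); Player 2 gets 3.
- R → Player 1 plays M (best of 0, 4, 2); Player 2 gets 6.
Among 0, 3, 6, the best is 6 at R. Subgame-perfect outcome: (M, R) with payoffs (4, 6).
Under simultaneous play:
Player 1's best replies: L→T; C→M; R→M.
Player 2's best replies: T→C; M→R; B→R.
The unique mutual best reply is (M, R), giving (4, 6).
Player 1 earns 4 sequentially versus 4 at the Nash outcome: unchanged.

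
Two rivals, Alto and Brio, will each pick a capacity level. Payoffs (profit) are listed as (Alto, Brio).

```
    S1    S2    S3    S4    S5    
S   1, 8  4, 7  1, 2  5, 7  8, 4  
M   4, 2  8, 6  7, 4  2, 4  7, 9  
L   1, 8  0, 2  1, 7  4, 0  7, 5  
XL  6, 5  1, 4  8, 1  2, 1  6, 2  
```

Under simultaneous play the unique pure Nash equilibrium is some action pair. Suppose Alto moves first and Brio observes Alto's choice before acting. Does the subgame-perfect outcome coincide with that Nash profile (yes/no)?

no

Solve by backward induction (Alto leads).
- S: BR = S1, leader payoff 1.
- M: BR = S5, leader payoff 7.
- L: BR = S1, leader payoff 1.
- XL: BR = S1, leader payoff 6.
Maximizing over 1, 7, 1, 6, Alto chooses M. Subgame-perfect outcome: (M, S5) with payoffs (7, 9).
Now find the simultaneous Nash equilibrium.
Alto's best replies: S1→XL; S2→M; S3→XL; S4→S; S5→S.
Brio's best replies: S→S1; M→S5; L→S1; XL→S1.
The unique mutual best reply is (XL, S1), giving (6, 5).
Sequential outcome (M, S5) differs from the Nash profile (XL, S1).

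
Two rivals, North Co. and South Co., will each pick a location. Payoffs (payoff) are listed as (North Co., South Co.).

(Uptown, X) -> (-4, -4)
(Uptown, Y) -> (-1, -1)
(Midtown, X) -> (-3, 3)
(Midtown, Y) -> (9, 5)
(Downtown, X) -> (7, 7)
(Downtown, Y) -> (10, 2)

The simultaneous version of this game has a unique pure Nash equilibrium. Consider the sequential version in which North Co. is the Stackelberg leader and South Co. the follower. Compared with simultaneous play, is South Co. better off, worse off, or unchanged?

Backward induction with North Co. moving first.
- Uptown → South Co. plays Y (best of -4, -1); North Co. gets -1.
- Midtown → South Co. plays Y (best of 3, 5); North Co. gets 9.
- Downtown → South Co. plays X (best of 7, 2); North Co. gets 7.
Maximizing over -1, 9, 7, North Co. chooses Midtown. Subgame-perfect outcome: (Midtown, Y) with payoffs (9, 5).
Now find the simultaneous Nash equilibrium.
North Co.'s best replies: X→Downtown; Y→Downtown.
South Co.'s best replies: Uptown→Y; Midtown→Y; Downtown→X.
Only (Downtown, X) has each player best-responding; Nash payoffs (7, 7).
South Co. earns 5 sequentially versus 7 at the Nash outcome: worse off.

worse off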